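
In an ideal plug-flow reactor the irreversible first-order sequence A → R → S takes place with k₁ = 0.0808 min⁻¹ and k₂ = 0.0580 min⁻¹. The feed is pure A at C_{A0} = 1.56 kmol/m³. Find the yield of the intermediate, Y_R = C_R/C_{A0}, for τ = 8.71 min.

The intermediate concentration in a first-order A→B→C sequence is C_R = k₁C_{A0}(e^(−k₁τ) − e^(−k₂τ))/(k₂−k₁).
e^(−k₁τ) = e^(−0.0808×8.71) = e^(−0.7038) = 0.4947; e^(−k₂τ) = e^(−0.5052) = 0.6034.
C_R = 0.0808×1.56/(0.0580−0.0808) × (0.4947−0.6034) = (-5.528)×(-0.1087) = 0.6008 kmol/m³.
Y_R = C_R/C_{A0} = 0.6008/1.56 = 0.385.

0.385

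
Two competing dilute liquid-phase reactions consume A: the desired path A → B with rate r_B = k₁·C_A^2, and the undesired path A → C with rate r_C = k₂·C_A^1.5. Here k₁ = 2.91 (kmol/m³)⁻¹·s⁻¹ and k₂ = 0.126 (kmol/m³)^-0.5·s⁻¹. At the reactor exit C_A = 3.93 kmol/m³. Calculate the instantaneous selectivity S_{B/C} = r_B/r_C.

S_{B/C} = r_B/r_C = (k₁·C_A^2)/(k₂·C_A^1.5) = (k₁/k₂)·C_A^0.5.
= (2.91×3.930^2) / (0.126×3.930^1.5) = 44.94/0.9817 = 45.8.

45.8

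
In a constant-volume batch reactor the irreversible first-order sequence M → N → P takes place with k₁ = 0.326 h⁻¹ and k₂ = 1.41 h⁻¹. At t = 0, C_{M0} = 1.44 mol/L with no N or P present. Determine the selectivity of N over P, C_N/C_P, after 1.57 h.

0.582

The intermediate concentration in a first-order A→B→C sequence is C_N = k₁C_{M0}(e^(−k₁t) − e^(−k₂t))/(k₂−k₁).
e^(−k₁t) = e^(−0.326×1.57) = e^(−0.5118) = 0.5994; e^(−k₂t) = e^(−2.214) = 0.1093.
C_N = 0.326×1.44/(1.41−0.326) × (0.5994−0.1093) = 0.4331×0.4901 = 0.2122 mol/L.
C_M = C_{M0}e^(−k₁t) = 0.8631 mol/L, so C_P = C_{M0}−C_M−C_N = 0.3646 mol/L; C_N/C_P = 0.582.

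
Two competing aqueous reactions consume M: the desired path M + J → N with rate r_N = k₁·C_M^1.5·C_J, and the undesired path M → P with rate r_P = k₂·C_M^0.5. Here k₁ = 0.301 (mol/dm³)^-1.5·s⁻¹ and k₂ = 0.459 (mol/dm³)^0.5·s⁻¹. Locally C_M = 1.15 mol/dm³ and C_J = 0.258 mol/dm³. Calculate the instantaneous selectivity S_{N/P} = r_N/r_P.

0.195

S_{N/P} = r_N/r_P = (k₁·C_M^1.5·C_J)/(k₂·C_M^0.5) = (k₁/k₂)·C_M·C_J.
= (0.301×1.150^1.5×0.2580) / (0.459×1.150^0.5) = 0.09577/0.4922 = 0.195.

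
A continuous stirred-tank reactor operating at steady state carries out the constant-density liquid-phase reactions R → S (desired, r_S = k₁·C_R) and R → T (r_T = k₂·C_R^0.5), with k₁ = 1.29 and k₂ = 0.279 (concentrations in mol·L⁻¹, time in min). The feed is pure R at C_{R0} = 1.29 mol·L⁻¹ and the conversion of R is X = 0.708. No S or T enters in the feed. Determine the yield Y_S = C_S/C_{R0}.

0.524

Exit C_R = C_{R0}(1−X) = 1.29×0.292 = 0.3767 mol·L⁻¹.
A CSTR operates uniformly at the exit composition, giving r_S = 0.4859 and r_T = 0.1712 (each k·C_R^n at C_R = 0.3767).
Fraction of consumed R going to S: r_S/(r_S+r_T) = 0.7394.
C_S = 0.7394·C_{R0}·X = 0.7394×1.29×0.708 = 0.675 mol·L⁻¹; Y_S = C_S/C_{R0} = 0.524.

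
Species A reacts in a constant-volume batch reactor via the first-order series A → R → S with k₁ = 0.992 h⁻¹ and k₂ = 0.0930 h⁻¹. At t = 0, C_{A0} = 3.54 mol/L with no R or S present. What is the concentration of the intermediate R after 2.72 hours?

For first-order series with pure A initially, C_R(t) = k₁C_{A0}/(k₂−k₁)·(e^(−k₁t) − e^(−k₂t)).
e^(−k₁t) = e^(−0.992×2.72) = e^(−2.698) = 0.06732; e^(−k₂t) = e^(−0.2530) = 0.7765.
C_R = 0.992×3.54/(0.0930−0.992) × (0.06732−0.7765) = (-3.906)×(-0.7092) = 2.770 mol/L.

2.77 mol/L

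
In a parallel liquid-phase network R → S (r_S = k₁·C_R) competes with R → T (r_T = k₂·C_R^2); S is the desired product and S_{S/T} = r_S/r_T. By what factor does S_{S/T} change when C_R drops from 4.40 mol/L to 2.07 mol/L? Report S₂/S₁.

2.13

S_{S/T} = (k₁/k₂)·C_R⁻¹, so S₂/S₁ = (C_{R,2}/C_{R,1})⁻¹.
= 4.40/2.07 = 2.13.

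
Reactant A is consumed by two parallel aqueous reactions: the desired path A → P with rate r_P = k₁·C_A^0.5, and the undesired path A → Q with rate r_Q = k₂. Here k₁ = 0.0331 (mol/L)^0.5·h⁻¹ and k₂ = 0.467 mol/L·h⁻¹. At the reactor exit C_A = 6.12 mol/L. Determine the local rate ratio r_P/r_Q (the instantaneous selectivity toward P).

0.175

S_{P/Q} = r_P/r_Q = (k₁·C_A^0.5)/(k₂) = (k₁/k₂)·C_A^0.5.
= (0.0331×6.120^0.5) / (0.467) = 0.08188/0.4670 = 0.175.
Since the desired path is higher order in A, keeping C_A high (PFR or concentrated feed) favours P.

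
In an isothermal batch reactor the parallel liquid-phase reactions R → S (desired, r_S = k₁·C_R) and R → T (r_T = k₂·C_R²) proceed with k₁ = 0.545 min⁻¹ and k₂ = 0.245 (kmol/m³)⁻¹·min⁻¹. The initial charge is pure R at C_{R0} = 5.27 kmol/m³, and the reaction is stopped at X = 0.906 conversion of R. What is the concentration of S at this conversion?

C_R = C_{R0}(1−X) = 0.4954 kmol/m³.
Along a PFR/batch, dC_S/dC_R = −r_S/(r_S+r_T) = −k₁/(k₁+k₂·C_R).
Integrating from C_{R0} to C_R: C_S = (0.545/0.245)·ln[(0.545+0.245·5.27)/(0.545+0.245·0.495)] = 2.224·ln(1.836/0.6664) = 2.255 kmol/m³.

2.25 kmol/m³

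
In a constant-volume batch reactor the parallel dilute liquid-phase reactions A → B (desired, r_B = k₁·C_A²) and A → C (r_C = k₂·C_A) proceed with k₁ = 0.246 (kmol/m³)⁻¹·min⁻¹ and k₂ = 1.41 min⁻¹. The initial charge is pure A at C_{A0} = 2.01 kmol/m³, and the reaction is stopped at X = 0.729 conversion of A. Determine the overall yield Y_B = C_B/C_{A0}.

C_A = C_{A0}(1−X) = 0.5447 kmol/m³.
Along a PFR/batch, dC_C/dC_A = −r_C/(r_B+r_C) = −k₂/(k₂+k₁·C_A).
Integrating from C_{A0} to C_A: C_C = (1.41/0.246)·ln[(1.41+0.246·2.01)/(1.41+0.246·0.545)] = 5.732·ln(1.904/1.544) = 1.203 kmol/m³.
Then C_B = (C_{A0}−C_A) − C_C = 1.465 − 1.203 = 0.2626 kmol/m³.
Y_B = C_B/C_{A0} = 0.2626/2.01 = 0.131.

0.131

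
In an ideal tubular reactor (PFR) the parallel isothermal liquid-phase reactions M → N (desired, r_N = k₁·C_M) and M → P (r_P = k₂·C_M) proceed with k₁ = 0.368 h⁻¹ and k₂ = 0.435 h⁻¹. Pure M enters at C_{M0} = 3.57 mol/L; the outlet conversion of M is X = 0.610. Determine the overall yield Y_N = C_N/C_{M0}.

C_M = C_{M0}(1−X) = 1.392 mol/L.
Both paths are first order in M, so the instantaneous fraction to N is constant: dC_N/d(−C_M) = k₁/(k₁+k₂) = 0.4583.
C_N = 0.4583·(C_{M0}−C_M) = 0.4583×2.178 = 0.998 mol/L.
Y_N = C_N/C_{M0} = 0.9980/3.57 = 0.280.

0.280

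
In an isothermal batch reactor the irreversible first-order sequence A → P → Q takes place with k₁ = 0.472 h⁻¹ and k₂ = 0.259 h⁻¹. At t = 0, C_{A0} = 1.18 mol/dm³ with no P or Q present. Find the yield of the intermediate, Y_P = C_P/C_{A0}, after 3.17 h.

Solving the coupled first-order balances gives C_P(t) = [k₁/(k₂−k₁)]·C_{A0}·(e^(−k₁t) − e^(−k₂t)).
e^(−k₁t) = e^(−0.472×3.17) = e^(−1.496) = 0.2240; e^(−k₂t) = e^(−0.8210) = 0.4400.
C_P = 0.472×1.18/(0.259−0.472) × (0.2240−0.4400) = (-2.615)×(-0.2160) = 0.5648 mol/dm³.
Y_P = C_P/C_{A0} = 0.5648/1.18 = 0.479.

0.479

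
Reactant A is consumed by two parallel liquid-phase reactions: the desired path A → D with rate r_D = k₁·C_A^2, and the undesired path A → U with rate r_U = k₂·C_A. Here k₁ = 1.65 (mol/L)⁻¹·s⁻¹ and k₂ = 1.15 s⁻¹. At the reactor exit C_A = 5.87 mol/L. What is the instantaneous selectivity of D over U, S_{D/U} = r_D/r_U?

8.42

S_{D/U} = r_D/r_U = (k₁·C_A^2)/(k₂·C_A) = (k₁/k₂)·C_A.
= (1.65×5.870^2) / (1.15×5.870) = 56.85/6.750 = 8.42.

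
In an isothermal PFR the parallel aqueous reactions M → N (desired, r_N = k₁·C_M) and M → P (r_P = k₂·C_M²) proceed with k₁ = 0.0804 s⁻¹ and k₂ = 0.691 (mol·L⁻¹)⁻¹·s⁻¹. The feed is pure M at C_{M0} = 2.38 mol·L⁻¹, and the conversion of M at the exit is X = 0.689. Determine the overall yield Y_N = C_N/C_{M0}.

C_M = C_{M0}(1−X) = 0.7402 mol·L⁻¹.
Along a PFR/batch, dC_N/dC_M = −r_N/(r_N+r_P) = −k₁/(k₁+k₂·C_M).
Integrating from C_{M0} to C_M: C_N = (0.0804/0.691)·ln[(0.0804+0.691·2.38)/(0.0804+0.691·0.740)] = 0.1164·ln(1.725/0.5919) = 0.1245 mol·L⁻¹.
Y_N = C_N/C_{M0} = 0.1245/2.38 = 0.0523.

0.0523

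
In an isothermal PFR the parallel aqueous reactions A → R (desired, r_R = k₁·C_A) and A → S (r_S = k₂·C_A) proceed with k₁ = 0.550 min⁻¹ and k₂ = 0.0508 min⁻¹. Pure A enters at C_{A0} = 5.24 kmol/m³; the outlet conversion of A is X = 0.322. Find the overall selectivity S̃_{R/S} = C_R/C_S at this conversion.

10.8

C_A = C_{A0}(1−X) = 3.553 kmol/m³.
Both paths are first order in A, so the instantaneous fraction to R is constant: dC_R/d(−C_A) = k₁/(k₁+k₂) = 0.9154.
C_R = 0.9154·(C_{A0}−C_A) = 0.9154×1.687 = 1.54 kmol/m³.
C_S = (C_{A0}−C_A)−C_R = 0.1427 kmol/m³; S̃_{R/S} = 1.545/0.1427 = 10.8.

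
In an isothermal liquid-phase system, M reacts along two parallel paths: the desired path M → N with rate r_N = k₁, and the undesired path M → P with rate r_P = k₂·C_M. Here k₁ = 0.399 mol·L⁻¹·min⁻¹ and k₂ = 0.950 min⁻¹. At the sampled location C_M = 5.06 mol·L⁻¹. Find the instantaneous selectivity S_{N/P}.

S_{N/P} = r_N/r_P = (k₁)/(k₂·C_M) = (k₁/k₂)·C_M⁻¹.
= (0.399) / (0.950×5.060) = 0.3990/4.807 = 0.0830.

0.0830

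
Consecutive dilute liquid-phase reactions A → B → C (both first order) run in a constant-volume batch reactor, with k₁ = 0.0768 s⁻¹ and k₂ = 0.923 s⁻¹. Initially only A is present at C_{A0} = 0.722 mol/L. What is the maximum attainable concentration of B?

Evaluating C_B at t_opt = ln(k₂/k₁)/(k₂−k₁) gives C_{B,max}/C_{A0} = (k₁/k₂)^[k₂/(k₂−k₁)].
= (0.0768/0.923)^(0.923/(0.923−0.0768)) = (0.08321)^(1.091) = 0.06640.
C_{B,max} = 0.06640×0.722 = 0.0479 mol/L.

0.0479 mol/L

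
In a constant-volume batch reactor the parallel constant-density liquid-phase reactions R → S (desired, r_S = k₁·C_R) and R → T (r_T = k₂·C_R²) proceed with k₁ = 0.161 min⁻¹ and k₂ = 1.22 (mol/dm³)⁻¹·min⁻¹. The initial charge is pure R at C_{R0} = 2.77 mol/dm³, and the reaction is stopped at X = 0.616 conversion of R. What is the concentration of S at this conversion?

0.117 mol/dm³

C_R = C_{R0}(1−X) = 1.064 mol/dm³.
Along a PFR/batch, dC_S/dC_R = −r_S/(r_S+r_T) = −k₁/(k₁+k₂·C_R).
Integrating from C_{R0} to C_R: C_S = (0.161/1.22)·ln[(0.161+1.22·2.77)/(0.161+1.22·1.06)] = 0.1320·ln(3.540/1.459) = 0.1170 mol/dm³.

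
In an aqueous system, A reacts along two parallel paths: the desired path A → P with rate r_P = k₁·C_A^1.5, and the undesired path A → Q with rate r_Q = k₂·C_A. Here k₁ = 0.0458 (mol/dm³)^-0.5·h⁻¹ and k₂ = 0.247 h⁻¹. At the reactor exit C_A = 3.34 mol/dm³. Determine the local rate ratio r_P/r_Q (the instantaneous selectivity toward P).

0.339

S_{P/Q} = r_P/r_Q = (k₁·C_A^1.5)/(k₂·C_A) = (k₁/k₂)·C_A^0.5.
= (0.0458×3.340^1.5) / (0.247×3.340) = 0.2796/0.8250 = 0.339.
Since the desired path is higher order in A, keeping C_A high (PFR or concentrated feed) favours P.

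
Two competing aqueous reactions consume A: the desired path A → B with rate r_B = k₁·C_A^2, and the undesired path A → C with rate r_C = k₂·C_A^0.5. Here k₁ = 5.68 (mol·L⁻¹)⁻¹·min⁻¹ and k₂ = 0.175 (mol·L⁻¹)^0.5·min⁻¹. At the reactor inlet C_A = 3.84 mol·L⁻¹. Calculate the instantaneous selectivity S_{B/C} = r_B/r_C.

S_{B/C} = r_B/r_C = (k₁·C_A^2)/(k₂·C_A^0.5) = (k₁/k₂)·C_A^1.5.
= (5.68×3.840^2) / (0.175×3.840^0.5) = 83.76/0.3429 = 244.
Since the desired path is higher order in A, keeping C_A high (PFR or concentrated feed) favours B.

244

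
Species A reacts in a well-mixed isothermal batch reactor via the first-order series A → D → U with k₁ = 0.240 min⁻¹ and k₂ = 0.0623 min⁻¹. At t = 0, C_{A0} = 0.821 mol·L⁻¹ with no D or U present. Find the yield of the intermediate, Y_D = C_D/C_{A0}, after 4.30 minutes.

0.552

The intermediate concentration in a first-order A→B→C sequence is C_D = k₁C_{A0}(e^(−k₁t) − e^(−k₂t))/(k₂−k₁).
e^(−k₁t) = e^(−0.240×4.30) = e^(−1.032) = 0.3563; e^(−k₂t) = e^(−0.2679) = 0.7650.
C_D = 0.240×0.821/(0.0623−0.240) × (0.3563−0.7650) = (-1.109)×(-0.4087) = 0.4532 mol·L⁻¹.
Y_D = C_D/C_{A0} = 0.4532/0.821 = 0.552.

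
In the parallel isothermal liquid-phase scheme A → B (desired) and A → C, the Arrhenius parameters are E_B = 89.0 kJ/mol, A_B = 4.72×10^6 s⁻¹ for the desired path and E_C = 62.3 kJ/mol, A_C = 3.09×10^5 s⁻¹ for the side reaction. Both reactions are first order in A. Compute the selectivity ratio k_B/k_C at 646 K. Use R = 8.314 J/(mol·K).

With equal orders, S_{B/C} = k_B/k_C = (A_B/A_C)·exp[(E_C−E_B)/(RT)].
(E_C−E_B)/(RT) = (62.3−89.0)×10³/(8.314×646) = -26700/5371 = -4.971.
k_B/k_C = (4.72×10^6/3.09×10^5)·exp(-4.971) = 15.28 × 0.006934 = 0.106.

0.106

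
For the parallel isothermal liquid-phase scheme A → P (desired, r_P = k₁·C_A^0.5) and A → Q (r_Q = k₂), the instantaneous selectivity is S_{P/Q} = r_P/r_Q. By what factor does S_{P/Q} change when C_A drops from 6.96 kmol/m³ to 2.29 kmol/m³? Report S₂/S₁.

S_{P/Q} = (k₁/k₂)·C_A^0.5, so S₂/S₁ = (C_{A,2}/C_{A,1})^0.5.
= (2.29/6.96)^0.5 = (0.3290)^0.5 = 0.574.
Selectivity toward P falls as C_A falls — high-concentration operation is favoured.

0.574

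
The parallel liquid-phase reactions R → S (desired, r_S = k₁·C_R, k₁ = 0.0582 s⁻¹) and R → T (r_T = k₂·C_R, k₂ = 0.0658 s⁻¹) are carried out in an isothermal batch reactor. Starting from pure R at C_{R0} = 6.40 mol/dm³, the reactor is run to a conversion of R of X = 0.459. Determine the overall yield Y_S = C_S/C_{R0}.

C_R = C_{R0}(1−X) = 3.462 mol/dm³.
Both paths are first order in R, so the instantaneous fraction to S is constant: dC_S/d(−C_R) = k₁/(k₁+k₂) = 0.4694.
C_S = 0.4694·(C_{R0}−C_R) = 0.4694×2.938 = 1.38 mol/dm³.
Y_S = C_S/C_{R0} = 1.379/6.40 = 0.215.

0.215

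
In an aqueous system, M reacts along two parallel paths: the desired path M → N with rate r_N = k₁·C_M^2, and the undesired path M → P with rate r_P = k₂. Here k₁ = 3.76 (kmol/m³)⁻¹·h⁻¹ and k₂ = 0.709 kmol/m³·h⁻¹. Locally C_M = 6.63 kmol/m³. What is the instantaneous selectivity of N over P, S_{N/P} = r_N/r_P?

233

S_{N/P} = r_N/r_P = (k₁·C_M^2)/(k₂) = (k₁/k₂)·C_M^2.
= (3.76×6.630^2) / (0.709) = 165.3/0.7090 = 233.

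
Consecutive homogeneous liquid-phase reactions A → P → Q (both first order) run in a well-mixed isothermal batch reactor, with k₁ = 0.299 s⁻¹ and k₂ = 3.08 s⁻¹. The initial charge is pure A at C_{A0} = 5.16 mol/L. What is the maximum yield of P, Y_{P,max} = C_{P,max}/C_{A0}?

0.0755

At the optimum, C_{P,max}/C_{A0} = (k₁/k₂)^[k₂/(k₂−k₁)].
= (0.299/3.08)^(3.08/(3.08−0.299)) = (0.09708)^(1.108) = 0.07555.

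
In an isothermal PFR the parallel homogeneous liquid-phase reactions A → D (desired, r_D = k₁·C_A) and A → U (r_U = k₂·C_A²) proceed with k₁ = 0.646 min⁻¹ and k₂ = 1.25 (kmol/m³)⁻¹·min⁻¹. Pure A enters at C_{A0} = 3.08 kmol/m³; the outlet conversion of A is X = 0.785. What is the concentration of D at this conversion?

0.576 kmol/m³

C_A = C_{A0}(1−X) = 0.6622 kmol/m³.
Along a PFR/batch, dC_D/dC_A = −r_D/(r_D+r_U) = −k₁/(k₁+k₂·C_A).
Integrating from C_{A0} to C_A: C_D = (0.646/1.25)·ln[(0.646+1.25·3.08)/(0.646+1.25·0.662)] = 0.5168·ln(4.496/1.474) = 0.5764 kmol/m³.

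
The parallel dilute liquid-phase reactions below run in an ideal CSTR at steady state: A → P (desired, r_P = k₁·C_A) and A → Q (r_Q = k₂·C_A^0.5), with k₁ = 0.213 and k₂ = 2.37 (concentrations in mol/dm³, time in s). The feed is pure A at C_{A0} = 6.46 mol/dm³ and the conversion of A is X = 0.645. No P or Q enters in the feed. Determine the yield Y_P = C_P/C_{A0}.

Exit C_A = C_{A0}(1−X) = 6.46×0.355 = 2.293 mol/dm³.
In a CSTR the entire volume is at exit conditions, so r_P = 0.213×2.293 = 0.4885 and r_Q = 2.37×2.293^0.5 = 3.589.
Fraction of consumed A going to P: r_P/(r_P+r_Q) = 0.1198.
C_P = 0.1198·C_{A0}·X = 0.1198×6.46×0.645 = 0.499 mol/dm³; Y_P = C_P/C_{A0} = 0.0773.

0.0773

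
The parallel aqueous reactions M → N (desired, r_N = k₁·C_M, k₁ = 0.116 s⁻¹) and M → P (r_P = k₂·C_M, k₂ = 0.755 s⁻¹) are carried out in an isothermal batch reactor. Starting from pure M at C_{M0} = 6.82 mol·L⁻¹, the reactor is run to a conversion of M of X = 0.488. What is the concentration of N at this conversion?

0.443 mol·L⁻¹

C_M = C_{M0}(1−X) = 3.492 mol·L⁻¹.
Both paths are first order in M, so the instantaneous fraction to N is constant: dC_N/d(−C_M) = k₁/(k₁+k₂) = 0.1332.
C_N = 0.1332·(C_{M0}−C_M) = 0.1332×3.328 = 0.443 mol·L⁻¹.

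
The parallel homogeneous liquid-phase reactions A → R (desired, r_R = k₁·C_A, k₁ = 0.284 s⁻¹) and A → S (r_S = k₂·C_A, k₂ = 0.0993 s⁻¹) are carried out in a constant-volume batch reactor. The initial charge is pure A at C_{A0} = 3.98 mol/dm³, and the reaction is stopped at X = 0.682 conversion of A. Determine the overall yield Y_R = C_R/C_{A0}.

C_A = C_{A0}(1−X) = 1.266 mol/dm³.
Both paths are first order in A, so the instantaneous fraction to R is constant: dC_R/d(−C_A) = k₁/(k₁+k₂) = 0.7409.
C_R = 0.7409·(C_{A0}−C_A) = 0.7409×2.714 = 2.01 mol/dm³.
Y_R = C_R/C_{A0} = 2.011/3.98 = 0.505.

0.505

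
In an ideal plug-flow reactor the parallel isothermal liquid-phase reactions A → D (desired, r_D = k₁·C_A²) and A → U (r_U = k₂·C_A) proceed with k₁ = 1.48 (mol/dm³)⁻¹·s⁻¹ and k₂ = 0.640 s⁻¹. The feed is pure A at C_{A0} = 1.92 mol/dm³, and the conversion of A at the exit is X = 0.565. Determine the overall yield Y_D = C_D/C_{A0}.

C_A = C_{A0}(1−X) = 0.8352 mol/dm³.
Along a PFR/batch, dC_U/dC_A = −r_U/(r_D+r_U) = −k₂/(k₂+k₁·C_A).
Integrating from C_{A0} to C_A: C_U = (0.640/1.48)·ln[(0.640+1.48·1.92)/(0.640+1.48·0.835)] = 0.4324·ln(3.482/1.876) = 0.2674 mol/dm³.
Then C_D = (C_{A0}−C_A) − C_U = 1.085 − 0.2674 = 0.8174 mol/dm³.
Y_D = C_D/C_{A0} = 0.8174/1.92 = 0.426.

0.426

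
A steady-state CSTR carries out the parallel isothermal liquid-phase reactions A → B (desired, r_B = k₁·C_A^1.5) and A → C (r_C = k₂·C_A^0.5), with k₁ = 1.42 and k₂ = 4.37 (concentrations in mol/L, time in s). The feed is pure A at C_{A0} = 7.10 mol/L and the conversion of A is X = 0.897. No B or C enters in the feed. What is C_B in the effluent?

Exit C_A = C_{A0}(1−X) = 7.10×0.103 = 0.7313 mol/L.
A CSTR operates uniformly at the exit composition, giving r_B = 0.8880 and r_C = 3.737 (each k·C_A^n at C_A = 0.7313).
Fraction of consumed A going to B: r_B/(r_B+r_C) = 0.1920.
C_B = 0.1920·C_{A0}·X = 0.1920×7.10×0.897 = 1.22 mol/L.

1.22 mol/L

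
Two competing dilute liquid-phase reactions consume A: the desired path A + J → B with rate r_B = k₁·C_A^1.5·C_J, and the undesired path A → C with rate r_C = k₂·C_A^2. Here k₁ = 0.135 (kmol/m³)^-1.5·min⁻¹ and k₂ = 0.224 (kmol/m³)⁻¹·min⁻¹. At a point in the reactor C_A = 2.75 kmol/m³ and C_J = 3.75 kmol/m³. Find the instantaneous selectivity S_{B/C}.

1.36

S_{B/C} = r_B/r_C = (k₁·C_A^1.5·C_J)/(k₂·C_A^2) = (k₁/k₂)·C_A^-0.5·C_J.
= (0.135×2.750^1.5×3.750) / (0.224×2.750^2) = 2.309/1.694 = 1.36.
The undesired path is higher order in A, so low C_A (CSTR or dilute feed) favours B.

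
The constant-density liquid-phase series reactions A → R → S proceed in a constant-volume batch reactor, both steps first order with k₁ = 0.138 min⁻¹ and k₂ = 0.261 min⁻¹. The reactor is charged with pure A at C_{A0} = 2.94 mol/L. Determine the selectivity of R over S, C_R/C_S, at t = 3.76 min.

1.57

Solving the coupled first-order balances gives C_R(t) = [k₁/(k₂−k₁)]·C_{A0}·(e^(−k₁t) − e^(−k₂t)).
e^(−k₁t) = e^(−0.138×3.76) = e^(−0.5189) = 0.5952; e^(−k₂t) = e^(−0.9814) = 0.3748.
C_R = 0.138×2.94/(0.261−0.138) × (0.5952−0.3748) = 3.299×0.2204 = 0.7270 mol/L.
C_A = C_{A0}e^(−k₁t) = 1.750 mol/L, so C_S = C_{A0}−C_A−C_R = 0.4632 mol/L; C_R/C_S = 1.57.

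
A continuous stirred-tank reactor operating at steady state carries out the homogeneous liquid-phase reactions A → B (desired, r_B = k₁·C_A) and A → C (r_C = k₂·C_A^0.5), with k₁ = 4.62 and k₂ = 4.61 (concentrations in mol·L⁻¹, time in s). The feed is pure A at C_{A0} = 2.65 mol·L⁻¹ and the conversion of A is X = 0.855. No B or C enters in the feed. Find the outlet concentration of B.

Exit C_A = C_{A0}(1−X) = 2.65×0.145 = 0.3843 mol·L⁻¹.
Rates in a CSTR are evaluated at the outlet concentration: r_B = 4.62×0.3843 = 1.775, r_C = 4.61×0.3843^0.5 = 2.858.
Fraction of consumed A going to B: r_B/(r_B+r_C) = 0.3832.
C_B = 0.3832·C_{A0}·X = 0.3832×2.65×0.855 = 0.868 mol·L⁻¹.

0.868 mol·L⁻¹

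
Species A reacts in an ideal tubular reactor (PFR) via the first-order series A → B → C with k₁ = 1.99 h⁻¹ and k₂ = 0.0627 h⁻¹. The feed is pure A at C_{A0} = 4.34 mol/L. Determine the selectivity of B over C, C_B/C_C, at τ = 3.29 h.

5.24

Solving the coupled first-order balances gives C_B(τ) = [k₁/(k₂−k₁)]·C_{A0}·(e^(−k₁τ) − e^(−k₂τ)).
e^(−k₁τ) = e^(−1.99×3.29) = e^(−6.547) = 0.001434; e^(−k₂τ) = e^(−0.2063) = 0.8136.
C_B = 1.99×4.34/(0.0627−1.99) × (0.001434−0.8136) = (-4.481)×(-0.8122) = 3.639 mol/L.
C_A = C_{A0}e^(−k₁τ) = 0.006225 mol/L, so C_C = C_{A0}−C_A−C_B = 0.6943 mol/L; C_B/C_C = 5.24.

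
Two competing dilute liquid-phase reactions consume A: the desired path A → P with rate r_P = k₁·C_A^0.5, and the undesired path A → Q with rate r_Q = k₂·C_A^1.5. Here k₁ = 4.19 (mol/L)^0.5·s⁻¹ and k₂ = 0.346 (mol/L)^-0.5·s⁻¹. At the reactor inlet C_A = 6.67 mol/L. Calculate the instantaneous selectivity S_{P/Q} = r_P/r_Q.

1.82

S_{P/Q} = r_P/r_Q = (k₁·C_A^0.5)/(k₂·C_A^1.5) = (k₁/k₂)·C_A⁻¹.
= (4.19×6.670^0.5) / (0.346×6.670^1.5) = 10.82/5.960 = 1.82.
The undesired path is higher order in A, so low C_A (CSTR or dilute feed) favours P.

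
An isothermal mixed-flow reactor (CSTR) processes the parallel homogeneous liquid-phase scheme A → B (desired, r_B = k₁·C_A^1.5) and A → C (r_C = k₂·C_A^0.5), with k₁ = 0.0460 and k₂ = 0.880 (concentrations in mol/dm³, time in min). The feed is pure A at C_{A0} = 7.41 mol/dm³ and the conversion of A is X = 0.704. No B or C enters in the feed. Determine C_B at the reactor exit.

Exit C_A = C_{A0}(1−X) = 7.41×0.296 = 2.193 mol/dm³.
A CSTR operates uniformly at the exit composition, giving r_B = 0.1494 and r_C = 1.303 (each k·C_A^n at C_A = 2.193).
Fraction of consumed A going to B: r_B/(r_B+r_C) = 0.1029.
C_B = 0.1029·C_{A0}·X = 0.1029×7.41×0.704 = 0.537 mol/dm³.

0.537 mol/dm³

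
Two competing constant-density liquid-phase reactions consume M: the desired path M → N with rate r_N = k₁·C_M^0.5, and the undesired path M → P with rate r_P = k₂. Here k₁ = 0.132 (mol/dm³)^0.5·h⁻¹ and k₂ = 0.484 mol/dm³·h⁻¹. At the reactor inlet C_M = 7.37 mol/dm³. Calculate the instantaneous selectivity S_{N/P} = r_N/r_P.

0.740

S_{N/P} = r_N/r_P = (k₁·C_M^0.5)/(k₂) = (k₁/k₂)·C_M^0.5.
= (0.132×7.370^0.5) / (0.484) = 0.3584/0.4840 = 0.740.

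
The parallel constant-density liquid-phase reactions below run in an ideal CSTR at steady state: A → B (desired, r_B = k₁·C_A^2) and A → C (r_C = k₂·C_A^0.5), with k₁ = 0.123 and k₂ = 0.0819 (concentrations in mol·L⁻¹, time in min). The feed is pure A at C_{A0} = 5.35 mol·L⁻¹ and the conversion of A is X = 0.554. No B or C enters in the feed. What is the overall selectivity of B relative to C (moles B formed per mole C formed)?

Exit C_A = C_{A0}(1−X) = 5.35×0.446 = 2.386 mol·L⁻¹.
A CSTR operates uniformly at the exit composition, giving r_B = 0.7003 and r_C = 0.1265 (each k·C_A^n at C_A = 2.386).
Overall selectivity = C_B/C_C = r_Bτ/(r_Cτ) = r_B/r_C = 5.54.

5.54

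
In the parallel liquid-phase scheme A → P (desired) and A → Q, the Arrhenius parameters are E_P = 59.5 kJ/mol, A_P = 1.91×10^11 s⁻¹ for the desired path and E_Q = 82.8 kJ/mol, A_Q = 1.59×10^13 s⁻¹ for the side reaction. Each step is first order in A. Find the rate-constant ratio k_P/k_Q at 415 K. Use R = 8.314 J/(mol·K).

With equal orders, S_{P/Q} = k_P/k_Q = (A_P/A_Q)·exp[(E_Q−E_P)/(RT)].
(E_Q−E_P)/(RT) = (82.8−59.5)×10³/(8.314×415) = 23300/3450 = 6.753.
k_P/k_Q = (1.91×10^11/1.59×10^13)·exp(6.753) = 0.01201 × 856.6 = 10.3.
Since E_P < E_Q, lowering the temperature improves selectivity toward P.

10.3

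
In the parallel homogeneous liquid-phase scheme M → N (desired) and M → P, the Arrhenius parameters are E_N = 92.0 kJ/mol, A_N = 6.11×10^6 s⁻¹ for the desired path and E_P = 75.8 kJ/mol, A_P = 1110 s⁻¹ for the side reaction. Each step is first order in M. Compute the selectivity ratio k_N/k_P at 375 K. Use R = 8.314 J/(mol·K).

Since both paths have the same order in M, the concentration cancels and S_{N/P} = k_N/k_P = (A_N/A_P)·exp[(E_P−E_N)/(RT)].
(E_P−E_N)/(RT) = (75.8−92.0)×10³/(8.314×375) = -16200/3118 = -5.196.
k_N/k_P = (6.11×10^6/1110)·exp(-5.196) = 5505 × 0.005538 = 30.5.
Since E_N > E_P, raising the temperature improves selectivity toward N.

30.5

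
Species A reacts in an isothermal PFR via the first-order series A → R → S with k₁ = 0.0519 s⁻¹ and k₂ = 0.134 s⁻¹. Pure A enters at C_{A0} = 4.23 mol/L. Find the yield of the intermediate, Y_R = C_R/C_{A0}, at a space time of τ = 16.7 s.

0.198

For first-order series with pure A initially, C_R(τ) = k₁C_{A0}/(k₂−k₁)·(e^(−k₁τ) − e^(−k₂τ)).
e^(−k₁τ) = e^(−0.0519×16.7) = e^(−0.8667) = 0.4203; e^(−k₂τ) = e^(−2.238) = 0.1067.
C_R = 0.0519×4.23/(0.134−0.0519) × (0.4203−0.1067) = 2.674×0.3136 = 0.8387 mol/L.
Y_R = C_R/C_{A0} = 0.8387/4.23 = 0.198.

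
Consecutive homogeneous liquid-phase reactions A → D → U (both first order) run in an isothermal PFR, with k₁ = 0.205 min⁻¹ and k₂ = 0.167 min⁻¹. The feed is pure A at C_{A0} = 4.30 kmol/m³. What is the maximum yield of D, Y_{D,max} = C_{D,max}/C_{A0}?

At the optimum, C_{D,max}/C_{A0} = (k₁/k₂)^[k₂/(k₂−k₁)].
= (0.205/0.167)^(0.167/(0.167−0.205)) = (1.228)^(-4.395) = 0.4062.

0.406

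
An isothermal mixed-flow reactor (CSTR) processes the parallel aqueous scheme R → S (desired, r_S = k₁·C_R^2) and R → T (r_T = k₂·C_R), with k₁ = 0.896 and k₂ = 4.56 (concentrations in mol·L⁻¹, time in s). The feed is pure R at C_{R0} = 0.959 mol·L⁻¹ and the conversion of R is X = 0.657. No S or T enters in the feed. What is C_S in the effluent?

0.0383 mol·L⁻¹

Exit C_R = C_{R0}(1−X) = 0.959×0.343 = 0.3289 mol·L⁻¹.
In a CSTR the entire volume is at exit conditions, so r_S = 0.896×0.3289^2 = 0.09695 and r_T = 4.56×0.3289 = 1.500.
Fraction of consumed R going to S: r_S/(r_S+r_T) = 0.06071.
C_S = 0.06071·C_{R0}·X = 0.06071×0.959×0.657 = 0.0383 mol·L⁻¹.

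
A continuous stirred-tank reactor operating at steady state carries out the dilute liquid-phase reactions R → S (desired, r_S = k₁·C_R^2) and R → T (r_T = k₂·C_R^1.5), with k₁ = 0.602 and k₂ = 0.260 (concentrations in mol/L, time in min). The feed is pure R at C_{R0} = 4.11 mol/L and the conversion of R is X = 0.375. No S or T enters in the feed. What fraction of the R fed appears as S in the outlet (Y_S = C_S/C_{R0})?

Exit C_R = C_{R0}(1−X) = 4.11×0.625 = 2.569 mol/L.
A CSTR operates uniformly at the exit composition, giving r_S = 3.972 and r_T = 1.070 (each k·C_R^n at C_R = 2.569).
Fraction of consumed R going to S: r_S/(r_S+r_T) = 0.7877.
C_S = 0.7877·C_{R0}·X = 0.7877×4.11×0.375 = 1.21 mol/L; Y_S = C_S/C_{R0} = 0.295.

0.295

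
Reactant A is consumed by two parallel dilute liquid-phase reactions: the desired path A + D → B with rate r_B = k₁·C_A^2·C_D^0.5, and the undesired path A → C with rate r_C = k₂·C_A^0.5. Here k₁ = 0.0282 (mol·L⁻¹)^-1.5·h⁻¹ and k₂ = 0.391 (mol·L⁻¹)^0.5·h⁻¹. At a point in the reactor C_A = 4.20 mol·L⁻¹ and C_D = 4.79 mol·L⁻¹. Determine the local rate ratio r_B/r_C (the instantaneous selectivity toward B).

S_{B/C} = r_B/r_C = (k₁·C_A^2·C_D^0.5)/(k₂·C_A^0.5) = (k₁/k₂)·C_A^1.5·C_D^0.5.
= (0.0282×4.200^2×4.790^0.5) / (0.391×4.200^0.5) = 1.089/0.8013 = 1.36.

1.36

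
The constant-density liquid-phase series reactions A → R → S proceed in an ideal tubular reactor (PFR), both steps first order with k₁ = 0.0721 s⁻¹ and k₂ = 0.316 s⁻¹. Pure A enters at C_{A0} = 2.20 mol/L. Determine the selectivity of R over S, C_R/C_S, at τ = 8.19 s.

Solving the coupled first-order balances gives C_R(τ) = [k₁/(k₂−k₁)]·C_{A0}·(e^(−k₁τ) − e^(−k₂τ)).
e^(−k₁τ) = e^(−0.0721×8.19) = e^(−0.5905) = 0.5541; e^(−k₂τ) = e^(−2.588) = 0.07517.
C_R = 0.0721×2.20/(0.316−0.0721) × (0.5541−0.07517) = 0.6503×0.4789 = 0.3114 mol/L.
C_A = C_{A0}e^(−k₁τ) = 1.219 mol/L, so C_S = C_{A0}−C_A−C_R = 0.6696 mol/L; C_R/C_S = 0.465.

0.465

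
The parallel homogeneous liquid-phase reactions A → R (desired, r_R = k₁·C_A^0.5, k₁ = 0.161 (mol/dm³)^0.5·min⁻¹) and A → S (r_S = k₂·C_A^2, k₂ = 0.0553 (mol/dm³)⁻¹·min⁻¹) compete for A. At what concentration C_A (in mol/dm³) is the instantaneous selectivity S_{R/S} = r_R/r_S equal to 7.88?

0.515 mol/dm³

S_{R/S} = (k₁/k₂)·C_A^-1.5 ⇒ C_A = (S·k₂/k₁)^(1/(-1.5)).
= (7.88×0.0553/0.161)^(-0.6667) = (2.707)^(-0.6667) = 0.515 mol/dm³.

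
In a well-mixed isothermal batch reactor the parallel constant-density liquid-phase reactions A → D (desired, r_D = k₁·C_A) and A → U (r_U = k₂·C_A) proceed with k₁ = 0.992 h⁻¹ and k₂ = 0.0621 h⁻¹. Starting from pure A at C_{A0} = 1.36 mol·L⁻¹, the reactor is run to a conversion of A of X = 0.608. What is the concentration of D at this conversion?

0.778 mol·L⁻¹

C_A = C_{A0}(1−X) = 0.5331 mol·L⁻¹.
Both paths are first order in A, so the instantaneous fraction to D is constant: dC_D/d(−C_A) = k₁/(k₁+k₂) = 0.9411.
C_D = 0.9411·(C_{A0}−C_A) = 0.9411×0.8269 = 0.778 mol·L⁻¹.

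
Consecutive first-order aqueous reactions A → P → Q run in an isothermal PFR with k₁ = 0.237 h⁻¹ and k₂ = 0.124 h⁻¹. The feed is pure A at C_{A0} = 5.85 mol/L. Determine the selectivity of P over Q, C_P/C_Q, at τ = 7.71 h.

1.27

Solving the coupled first-order balances gives C_P(τ) = [k₁/(k₂−k₁)]·C_{A0}·(e^(−k₁τ) − e^(−k₂τ)).
e^(−k₁τ) = e^(−0.237×7.71) = e^(−1.827) = 0.1609; e^(−k₂τ) = e^(−0.9560) = 0.3844.
C_P = 0.237×5.85/(0.124−0.237) × (0.1609−0.3844) = (-12.27)×(-0.2236) = 2.743 mol/L.
C_A = C_{A0}e^(−k₁τ) = 0.9410 mol/L, so C_Q = C_{A0}−C_A−C_P = 2.166 mol/L; C_P/C_Q = 1.27.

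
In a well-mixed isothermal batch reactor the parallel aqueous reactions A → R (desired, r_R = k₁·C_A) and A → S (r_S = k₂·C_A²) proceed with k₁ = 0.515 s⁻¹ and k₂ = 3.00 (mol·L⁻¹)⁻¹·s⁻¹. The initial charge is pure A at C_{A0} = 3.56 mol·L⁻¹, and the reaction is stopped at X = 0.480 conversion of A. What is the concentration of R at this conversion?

0.105 mol·L⁻¹

C_A = C_{A0}(1−X) = 1.851 mol·L⁻¹.
Along a PFR/batch, dC_R/dC_A = −r_R/(r_R+r_S) = −k₁/(k₁+k₂·C_A).
Integrating from C_{A0} to C_A: C_R = (0.515/3.00)·ln[(0.515+3.00·3.56)/(0.515+3.00·1.85)] = 0.1717·ln(11.20/6.069) = 0.1051 mol·L⁻¹.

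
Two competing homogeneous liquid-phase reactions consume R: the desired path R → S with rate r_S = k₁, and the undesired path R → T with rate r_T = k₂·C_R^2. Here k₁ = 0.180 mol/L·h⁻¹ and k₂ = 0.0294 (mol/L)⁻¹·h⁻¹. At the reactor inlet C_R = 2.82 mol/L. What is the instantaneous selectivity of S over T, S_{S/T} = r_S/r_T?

0.770

S_{S/T} = r_S/r_T = (k₁)/(k₂·C_R^2) = (k₁/k₂)·C_R^-2.
= (0.180) / (0.0294×2.820^2) = 0.1800/0.2338 = 0.770.
The undesired path is higher order in R, so low C_R (CSTR or dilute feed) favours S.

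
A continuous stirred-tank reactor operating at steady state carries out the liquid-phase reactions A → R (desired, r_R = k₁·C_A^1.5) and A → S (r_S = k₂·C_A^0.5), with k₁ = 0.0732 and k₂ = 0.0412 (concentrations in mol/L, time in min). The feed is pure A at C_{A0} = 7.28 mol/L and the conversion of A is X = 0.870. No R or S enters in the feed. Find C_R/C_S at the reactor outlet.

Exit C_A = C_{A0}(1−X) = 7.28×0.130 = 0.9464 mol/L.
A CSTR operates uniformly at the exit composition, giving r_R = 0.06739 and r_S = 0.04008 (each k·C_A^n at C_A = 0.9464).
Overall selectivity = C_R/C_S = r_Rτ/(r_Sτ) = r_R/r_S = 1.68.

1.68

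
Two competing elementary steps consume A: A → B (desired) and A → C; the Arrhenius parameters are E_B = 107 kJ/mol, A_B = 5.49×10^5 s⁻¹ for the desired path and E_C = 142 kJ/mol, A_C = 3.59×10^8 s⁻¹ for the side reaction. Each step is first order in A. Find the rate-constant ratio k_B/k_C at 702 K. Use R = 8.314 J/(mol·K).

k_B/k_C = (A_B/A_C)·exp[−(E_B−E_C)/(RT)] = (A_B/A_C)·exp[(E_C−E_B)/(RT)].
(E_C−E_B)/(RT) = (142−107)×10³/(8.314×702) = 35000/5836 = 5.997.
k_B/k_C = (5.49×10^5/3.59×10^8)·exp(5.997) = 0.001529 × 402.1 = 0.615.

0.615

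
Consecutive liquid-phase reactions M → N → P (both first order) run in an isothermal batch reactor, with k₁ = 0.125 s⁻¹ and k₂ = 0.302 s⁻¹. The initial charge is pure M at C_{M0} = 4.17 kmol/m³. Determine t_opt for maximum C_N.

For first-order series the maximum of C_N occurs at t_opt = ln(k₂/k₁)/(k₂−k₁).
= ln(0.302/0.125)/(0.302−0.125) = ln(2.416)/0.1770 = 0.8821/0.1770 = 4.98 s.

4.98 s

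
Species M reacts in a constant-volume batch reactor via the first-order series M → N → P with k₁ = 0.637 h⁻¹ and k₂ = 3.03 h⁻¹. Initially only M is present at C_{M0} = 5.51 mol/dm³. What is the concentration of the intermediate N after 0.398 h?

0.699 mol/dm³

The intermediate concentration in a first-order A→B→C sequence is C_N = k₁C_{M0}(e^(−k₁t) − e^(−k₂t))/(k₂−k₁).
e^(−k₁t) = e^(−0.637×0.398) = e^(−0.2535) = 0.7761; e^(−k₂t) = e^(−1.206) = 0.2994.
C_N = 0.637×5.51/(3.03−0.637) × (0.7761−0.2994) = 1.467×0.4766 = 0.6991 mol/dm³.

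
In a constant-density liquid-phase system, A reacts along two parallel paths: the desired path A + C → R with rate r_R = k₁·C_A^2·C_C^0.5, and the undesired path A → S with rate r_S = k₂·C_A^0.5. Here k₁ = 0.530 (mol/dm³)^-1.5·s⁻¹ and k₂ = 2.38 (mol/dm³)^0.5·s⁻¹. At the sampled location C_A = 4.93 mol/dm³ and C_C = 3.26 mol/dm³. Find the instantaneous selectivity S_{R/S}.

S_{R/S} = r_R/r_S = (k₁·C_A^2·C_C^0.5)/(k₂·C_A^0.5) = (k₁/k₂)·C_A^1.5·C_C^0.5.
= (0.530×4.930^2×3.260^0.5) / (2.38×4.930^0.5) = 23.26/5.284 = 4.40.

4.40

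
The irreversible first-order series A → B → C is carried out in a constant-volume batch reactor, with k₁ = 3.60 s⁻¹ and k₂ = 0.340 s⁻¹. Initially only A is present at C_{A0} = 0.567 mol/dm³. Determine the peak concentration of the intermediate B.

0.443 mol/dm³

For a first-order series the maximum intermediate yield is C_{B,max}/C_{A0} = (k₁/k₂)^[k₂/(k₂−k₁)].
= (3.60/0.340)^(0.340/(0.340−3.60)) = (10.59)^(-0.1043) = 0.7818.
C_{B,max} = 0.7818×0.567 = 0.443 mol/dm³.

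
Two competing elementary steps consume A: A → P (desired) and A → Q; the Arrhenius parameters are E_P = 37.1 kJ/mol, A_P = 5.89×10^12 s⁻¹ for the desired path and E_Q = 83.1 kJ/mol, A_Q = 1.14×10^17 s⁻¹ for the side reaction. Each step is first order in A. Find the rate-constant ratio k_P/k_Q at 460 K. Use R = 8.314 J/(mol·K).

With equal orders, S_{P/Q} = k_P/k_Q = (A_P/A_Q)·exp[(E_Q−E_P)/(RT)].
(E_Q−E_P)/(RT) = (83.1−37.1)×10³/(8.314×460) = 46000/3824 = 12.03.
k_P/k_Q = (5.89×10^12/1.14×10^17)·exp(12.03) = 5.167×10^-5 × 1.674×10^5 = 8.65.

8.65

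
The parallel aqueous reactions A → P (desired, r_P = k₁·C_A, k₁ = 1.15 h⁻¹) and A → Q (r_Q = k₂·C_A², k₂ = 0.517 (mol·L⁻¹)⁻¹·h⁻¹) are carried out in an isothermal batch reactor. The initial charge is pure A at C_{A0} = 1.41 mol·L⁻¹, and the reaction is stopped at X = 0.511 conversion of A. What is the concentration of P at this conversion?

0.491 mol·L⁻¹

C_A = C_{A0}(1−X) = 0.6895 mol·L⁻¹.
Along a PFR/batch, dC_P/dC_A = −r_P/(r_P+r_Q) = −k₁/(k₁+k₂·C_A).
Integrating from C_{A0} to C_A: C_P = (1.15/0.517)·ln[(1.15+0.517·1.41)/(1.15+0.517·0.689)] = 2.224·ln(1.879/1.506) = 0.4915 mol·L⁻¹.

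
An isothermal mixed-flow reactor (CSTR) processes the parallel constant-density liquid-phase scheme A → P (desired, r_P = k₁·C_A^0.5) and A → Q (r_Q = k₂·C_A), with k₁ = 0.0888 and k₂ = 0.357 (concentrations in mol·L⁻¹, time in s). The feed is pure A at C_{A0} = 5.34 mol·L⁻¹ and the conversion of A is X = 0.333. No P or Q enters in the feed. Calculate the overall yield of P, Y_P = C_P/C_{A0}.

0.0388

Exit C_A = C_{A0}(1−X) = 5.34×0.667 = 3.562 mol·L⁻¹.
In a CSTR the entire volume is at exit conditions, so r_P = 0.0888×3.562^0.5 = 0.1676 and r_Q = 0.357×3.562 = 1.272.
Fraction of consumed A going to P: r_P/(r_P+r_Q) = 0.1165.
C_P = 0.1165·C_{A0}·X = 0.1165×5.34×0.333 = 0.207 mol·L⁻¹; Y_P = C_P/C_{A0} = 0.0388.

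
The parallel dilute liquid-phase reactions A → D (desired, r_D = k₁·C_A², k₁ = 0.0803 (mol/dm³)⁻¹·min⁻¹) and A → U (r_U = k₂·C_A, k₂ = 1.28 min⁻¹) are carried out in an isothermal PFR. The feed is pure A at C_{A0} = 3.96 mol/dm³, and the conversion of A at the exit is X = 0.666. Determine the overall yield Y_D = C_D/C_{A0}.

C_A = C_{A0}(1−X) = 1.323 mol/dm³.
Along a PFR/batch, dC_U/dC_A = −r_U/(r_D+r_U) = −k₂/(k₂+k₁·C_A).
Integrating from C_{A0} to C_A: C_U = (1.28/0.0803)·ln[(1.28+0.0803·3.96)/(1.28+0.0803·1.32)] = 15.94·ln(1.598/1.386) = 2.266 mol/dm³.
Then C_D = (C_{A0}−C_A) − C_U = 2.637 − 2.266 = 0.3711 mol/dm³.
Y_D = C_D/C_{A0} = 0.3711/3.96 = 0.0937.

0.0937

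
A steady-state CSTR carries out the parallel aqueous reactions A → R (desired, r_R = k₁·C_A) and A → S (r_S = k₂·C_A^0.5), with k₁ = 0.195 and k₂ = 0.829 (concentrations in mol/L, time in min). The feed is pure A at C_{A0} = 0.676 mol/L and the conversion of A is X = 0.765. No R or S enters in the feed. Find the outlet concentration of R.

Exit C_A = C_{A0}(1−X) = 0.676×0.235 = 0.1589 mol/L.
In a CSTR the entire volume is at exit conditions, so r_R = 0.195×0.1589 = 0.03098 and r_S = 0.829×0.1589^0.5 = 0.3304.
Fraction of consumed A going to R: r_R/(r_R+r_S) = 0.08572.
C_R = 0.08572·C_{A0}·X = 0.08572×0.676×0.765 = 0.0443 mol/L.

0.0443 mol/L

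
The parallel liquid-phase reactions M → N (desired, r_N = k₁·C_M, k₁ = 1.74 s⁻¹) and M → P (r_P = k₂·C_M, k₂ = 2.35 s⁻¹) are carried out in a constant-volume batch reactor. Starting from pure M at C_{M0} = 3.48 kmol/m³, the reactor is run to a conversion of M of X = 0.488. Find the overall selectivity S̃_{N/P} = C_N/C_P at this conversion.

C_M = C_{M0}(1−X) = 1.782 kmol/m³.
Both paths are first order in M, so the instantaneous fraction to N is constant: dC_N/d(−C_M) = k₁/(k₁+k₂) = 0.4254.
C_N = 0.4254·(C_{M0}−C_M) = 0.4254×1.698 = 0.722 kmol/m³.
C_P = (C_{M0}−C_M)−C_N = 0.9758 kmol/m³; S̃_{N/P} = 0.7225/0.9758 = 0.740.

0.740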